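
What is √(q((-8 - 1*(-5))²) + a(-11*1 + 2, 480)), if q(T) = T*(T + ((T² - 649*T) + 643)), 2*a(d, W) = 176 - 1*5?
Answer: 9*I*√2266/2 ≈ 214.21*I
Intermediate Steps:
a(d, W) = 171/2 (a(d, W) = (176 - 1*5)/2 = (176 - 5)/2 = (½)*171 = 171/2)
q(T) = T*(643 + T² - 648*T) (q(T) = T*(T + (643 + T² - 649*T)) = T*(643 + T² - 648*T))
√(q((-8 - 1*(-5))²) + a(-11*1 + 2, 480)) = √((-8 - 1*(-5))²*(643 + ((-8 - 1*(-5))²)² - 648*(-8 - 1*(-5))²) + 171/2) = √((-8 + 5)²*(643 + ((-8 + 5)²)² - 648*(-8 + 5)²) + 171/2) = √((-3)²*(643 + ((-3)²)² - 648*(-3)²) + 171/2) = √(9*(643 + 9² - 648*9) + 171/2) = √(9*(643 + 81 - 5832) + 171/2) = √(9*(-5108) + 171/2) = √(-45972 + 171/2) = √(-91773/2) = 9*I*√2266/2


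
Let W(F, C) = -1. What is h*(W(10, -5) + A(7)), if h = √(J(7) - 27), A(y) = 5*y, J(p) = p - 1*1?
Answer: 34*I*√21 ≈ 155.81*I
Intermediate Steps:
J(p) = -1 + p (J(p) = p - 1 = -1 + p)
h = I*√21 (h = √((-1 + 7) - 27) = √(6 - 27) = √(-21) = I*√21 ≈ 4.5826*I)
h*(W(10, -5) + A(7)) = (I*√21)*(-1 + 5*7) = (I*√21)*(-1 + 35) = (I*√21)*34 = 34*I*√21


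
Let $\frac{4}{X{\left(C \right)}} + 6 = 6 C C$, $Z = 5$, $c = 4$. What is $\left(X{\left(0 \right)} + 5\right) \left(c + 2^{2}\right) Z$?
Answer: $\frac{520}{3} \approx 173.33$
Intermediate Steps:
$X{\left(C \right)} = \frac{4}{-6 + 6 C^{2}}$ ($X{\left(C \right)} = \frac{4}{-6 + 6 C C} = \frac{4}{-6 + 6 C^{2}}$)
$\left(X{\left(0 \right)} + 5\right) \left(c + 2^{2}\right) Z = \left(\frac{2}{3 \left(-1 + 0^{2}\right)} + 5\right) \left(4 + 2^{2}\right) 5 = \left(\frac{2}{3 \left(-1 + 0\right)} + 5\right) \left(4 + 4\right) 5 = \left(\frac{2}{3 \left(-1\right)} + 5\right) 8 \cdot 5 = \left(\frac{2}{3} \left(-1\right) + 5\right) 40 = \left(- \frac{2}{3} + 5\right) 40 = \frac{13}{3} \cdot 40 = \frac{520}{3}$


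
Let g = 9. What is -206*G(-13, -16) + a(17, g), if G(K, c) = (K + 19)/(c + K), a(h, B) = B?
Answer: 1497/29 ≈ 51.621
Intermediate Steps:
G(K, c) = (19 + K)/(K + c)
-206*G(-13, -16) + a(17, g) = -206*(19 - 13)/(-13 - 16) + 9 = -206*6/(-29) + 9 = -(-206)*6/29 + 9 = -206*(-6/29) + 9 = 1236/29 + 9 = 1497/29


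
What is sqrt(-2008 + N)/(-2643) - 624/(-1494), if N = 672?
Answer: 104/249 - 2*I*sqrt(334)/2643 ≈ 0.41767 - 0.013829*I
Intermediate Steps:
sqrt(-2008 + N)/(-2643) - 624/(-1494) = sqrt(-2008 + 672)/(-2643) - 624/(-1494) = sqrt(-1336)*(-1/2643) - 624*(-1/1494) = (2*I*sqrt(334))*(-1/2643) + 104/249 = -2*I*sqrt(334)/2643 + 104/249 = 104/249 - 2*I*sqrt(334)/2643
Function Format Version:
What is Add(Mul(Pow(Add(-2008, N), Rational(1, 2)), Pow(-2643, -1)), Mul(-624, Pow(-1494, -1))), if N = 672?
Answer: Add(Rational(104, 249), Mul(Rational(-2, 2643), I, Pow(334, Rational(1, 2)))) ≈ Add(0.41767, Mul(-0.013829, I))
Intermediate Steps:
Add(Mul(Pow(Add(-2008, N), Rational(1, 2)), Pow(-2643, -1)), Mul(-624, Pow(-1494, -1))) = Add(Mul(Pow(Add(-2008, 672), Rational(1, 2)), Pow(-2643, -1)), Mul(-624, Pow(-1494, -1))) = Add(Mul(Pow(-1336, Rational(1, 2)), Rational(-1, 2643)), Mul(-624, Rational(-1, 1494))) = Add(Mul(Mul(2, I, Pow(334, Rational(1, 2))), Rational(-1, 2643)), Rational(104, 249)) = Add(Mul(Rational(-2, 2643), I, Pow(334, Rational(1, 2))), Rational(104, 249)) = Add(Rational(104, 249), Mul(Rational(-2, 2643), I, Pow(334, Rational(1, 2))))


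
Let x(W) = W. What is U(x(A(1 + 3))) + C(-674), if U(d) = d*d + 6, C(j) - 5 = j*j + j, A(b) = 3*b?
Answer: 453757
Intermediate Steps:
C(j) = 5 + j + j² (C(j) = 5 + (j*j + j) = 5 + (j² + j) = 5 + (j + j²) = 5 + j + j²)
U(d) = 6 + d² (U(d) = d² + 6 = 6 + d²)
U(x(A(1 + 3))) + C(-674) = (6 + (3*(1 + 3))²) + (5 - 674 + (-674)²) = (6 + (3*4)²) + (5 - 674 + 454276) = (6 + 12²) + 453607 = (6 + 144) + 453607 = 150 + 453607 = 453757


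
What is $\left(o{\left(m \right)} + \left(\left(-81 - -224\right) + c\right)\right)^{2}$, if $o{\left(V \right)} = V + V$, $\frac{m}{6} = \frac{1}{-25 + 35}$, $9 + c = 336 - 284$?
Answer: $\frac{876096}{25} \approx 35044.0$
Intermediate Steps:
$c = 43$ ($c = -9 + \left(336 - 284\right) = -9 + 52 = 43$)
$m = \frac{3}{5}$ ($m = \frac{6}{-25 + 35} = \frac{6}{10} = 6 \cdot \frac{1}{10} = \frac{3}{5} \approx 0.6$)
$o{\left(V \right)} = 2 V$
$\left(o{\left(m \right)} + \left(\left(-81 - -224\right) + c\right)\right)^{2} = \left(2 \cdot \frac{3}{5} + \left(\left(-81 - -224\right) + 43\right)\right)^{2} = \left(\frac{6}{5} + \left(\left(-81 + 224\right) + 43\right)\right)^{2} = \left(\frac{6}{5} + \left(143 + 43\right)\right)^{2} = \left(\frac{6}{5} + 186\right)^{2} = \left(\frac{936}{5}\right)^{2} = \frac{876096}{25}$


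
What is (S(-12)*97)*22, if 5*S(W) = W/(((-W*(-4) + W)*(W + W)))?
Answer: -1067/300 ≈ -3.5567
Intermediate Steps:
S(W) = 1/(50*W) (S(W) = (W/(((-W*(-4) + W)*(W + W))))/5 = (W/(((4*W + W)*(2*W))))/5 = (W/(((5*W)*(2*W))))/5 = (W/((10*W²)))/5 = (W*(1/(10*W²)))/5 = (1/(10*W))/5 = 1/(50*W))
(S(-12)*97)*22 = (((1/50)/(-12))*97)*22 = (((1/50)*(-1/12))*97)*22 = -1/600*97*22 = -97/600*22 = -1067/300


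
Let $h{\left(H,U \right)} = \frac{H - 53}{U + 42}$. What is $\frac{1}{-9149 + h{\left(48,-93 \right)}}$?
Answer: $- \frac{51}{466594} \approx -0.0001093$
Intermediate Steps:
$h{\left(H,U \right)} = \frac{-53 + H}{42 + U}$
$\frac{1}{-9149 + h{\left(48,-93 \right)}} = \frac{1}{-9149 + \frac{-53 + 48}{42 - 93}} = \frac{1}{-9149 + \frac{1}{-51} \left(-5\right)} = \frac{1}{-9149 - - \frac{5}{51}} = \frac{1}{-9149 + \frac{5}{51}} = \frac{1}{- \frac{466594}{51}} = - \frac{51}{466594}$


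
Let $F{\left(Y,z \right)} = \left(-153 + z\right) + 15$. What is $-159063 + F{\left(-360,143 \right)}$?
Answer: $-159058$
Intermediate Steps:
$F{\left(Y,z \right)} = -138 + z$
$-159063 + F{\left(-360,143 \right)} = -159063 + \left(-138 + 143\right) = -159063 + 5 = -159058$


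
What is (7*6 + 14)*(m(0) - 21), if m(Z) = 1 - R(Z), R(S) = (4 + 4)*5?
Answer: -3360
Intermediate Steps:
R(S) = 40 (R(S) = 8*5 = 40)
m(Z) = -39 (m(Z) = 1 - 1*40 = 1 - 40 = -39)
(7*6 + 14)*(m(0) - 21) = (7*6 + 14)*(-39 - 21) = (42 + 14)*(-60) = 56*(-60) = -3360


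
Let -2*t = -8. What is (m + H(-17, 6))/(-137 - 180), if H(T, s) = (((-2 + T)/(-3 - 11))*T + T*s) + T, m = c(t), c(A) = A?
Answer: 1933/4438 ≈ 0.43556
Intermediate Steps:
t = 4 (t = -1/2*(-8) = 4)
m = 4
H(T, s) = T + T*s + T*(1/7 - T/14) (H(T, s) = (((-2 + T)/(-14))*T + T*s) + T = (((-2 + T)*(-1/14))*T + T*s) + T = ((1/7 - T/14)*T + T*s) + T = (T*(1/7 - T/14) + T*s) + T = (T*s + T*(1/7 - T/14)) + T = T + T*s + T*(1/7 - T/14))
(m + H(-17, 6))/(-137 - 180) = (4 + (1/14)*(-17)*(16 - 1*(-17) + 14*6))/(-137 - 180) = (4 + (1/14)*(-17)*(16 + 17 + 84))/(-317) = (4 + (1/14)*(-17)*117)*(-1/317) = (4 - 1989/14)*(-1/317) = -1933/14*(-1/317) = 1933/4438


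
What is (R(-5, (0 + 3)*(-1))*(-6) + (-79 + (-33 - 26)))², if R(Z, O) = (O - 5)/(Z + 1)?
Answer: 22500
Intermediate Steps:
R(Z, O) = (-5 + O)/(1 + Z)
(R(-5, (0 + 3)*(-1))*(-6) + (-79 + (-33 - 26)))² = (((-5 + (0 + 3)*(-1))/(1 - 5))*(-6) + (-79 + (-33 - 26)))² = (((-5 + 3*(-1))/(-4))*(-6) + (-79 - 59))² = (-(-5 - 3)/4*(-6) - 138)² = (-¼*(-8)*(-6) - 138)² = (2*(-6) - 138)² = (-12 - 138)² = (-150)² = 22500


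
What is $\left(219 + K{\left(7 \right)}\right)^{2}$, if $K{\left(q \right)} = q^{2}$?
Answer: $71824$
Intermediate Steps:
$\left(219 + K{\left(7 \right)}\right)^{2} = \left(219 + 7^{2}\right)^{2} = \left(219 + 49\right)^{2} = 268^{2} = 71824$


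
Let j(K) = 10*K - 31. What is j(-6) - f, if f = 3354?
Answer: -3445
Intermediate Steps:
j(K) = -31 + 10*K
j(-6) - f = (-31 + 10*(-6)) - 1*3354 = (-31 - 60) - 3354 = -91 - 3354 = -3445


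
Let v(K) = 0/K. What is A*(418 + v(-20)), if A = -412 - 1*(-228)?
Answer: -76912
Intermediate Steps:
A = -184 (A = -412 + 228 = -184)
v(K) = 0
A*(418 + v(-20)) = -184*(418 + 0) = -184*418 = -76912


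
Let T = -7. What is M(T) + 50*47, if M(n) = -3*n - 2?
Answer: 2369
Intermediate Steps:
M(n) = -2 - 3*n
M(T) + 50*47 = (-2 - 3*(-7)) + 50*47 = (-2 + 21) + 2350 = 19 + 2350 = 2369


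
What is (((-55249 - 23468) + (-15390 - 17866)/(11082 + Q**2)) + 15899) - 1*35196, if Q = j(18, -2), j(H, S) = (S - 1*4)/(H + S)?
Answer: -69519243982/709257 ≈ -98017.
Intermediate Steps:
j(H, S) = (-4 + S)/(H + S) (j(H, S) = (S - 4)/(H + S) = (-4 + S)/(H + S))
Q = -3/8 (Q = (-4 - 2)/(18 - 2) = -6/16 = (1/16)*(-6) = -3/8 ≈ -0.37500)
(((-55249 - 23468) + (-15390 - 17866)/(11082 + Q**2)) + 15899) - 1*35196 = (((-55249 - 23468) + (-15390 - 17866)/(11082 + (-3/8)**2)) + 15899) - 1*35196 = ((-78717 - 33256/(11082 + 9/64)) + 15899) - 35196 = ((-78717 - 33256/709257/64) + 15899) - 35196 = ((-78717 - 33256*64/709257) + 15899) - 35196 = ((-78717 - 2128384/709257) + 15899) - 35196 = (-55832711653/709257 + 15899) - 35196 = -44556234610/709257 - 35196 = -69519243982/709257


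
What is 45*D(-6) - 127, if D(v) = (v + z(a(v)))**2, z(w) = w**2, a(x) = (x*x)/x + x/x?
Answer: 16118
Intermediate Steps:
a(x) = 1 + x (a(x) = x**2/x + 1 = x + 1 = 1 + x)
D(v) = (v + (1 + v)**2)**2
45*D(-6) - 127 = 45*(-6 + (1 - 6)**2)**2 - 127 = 45*(-6 + (-5)**2)**2 - 127 = 45*(-6 + 25)**2 - 127 = 45*19**2 - 127 = 45*361 - 127 = 16245 - 127 = 16118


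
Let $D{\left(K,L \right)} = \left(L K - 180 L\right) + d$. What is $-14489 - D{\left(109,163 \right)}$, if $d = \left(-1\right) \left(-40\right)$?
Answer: $-2956$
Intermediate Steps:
$d = 40$
$D{\left(K,L \right)} = 40 - 180 L + K L$ ($D{\left(K,L \right)} = \left(L K - 180 L\right) + 40 = \left(K L - 180 L\right) + 40 = \left(- 180 L + K L\right) + 40 = 40 - 180 L + K L$)
$-14489 - D{\left(109,163 \right)} = -14489 - \left(40 - 29340 + 109 \cdot 163\right) = -14489 - \left(40 - 29340 + 17767\right) = -14489 - -11533 = -14489 + 11533 = -2956$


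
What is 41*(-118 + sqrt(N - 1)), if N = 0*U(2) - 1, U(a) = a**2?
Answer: -4838 + 41*I*sqrt(2) ≈ -4838.0 + 57.983*I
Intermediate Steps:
N = -1 (N = 0*2**2 - 1 = 0*4 - 1 = 0 - 1 = -1)
41*(-118 + sqrt(N - 1)) = 41*(-118 + sqrt(-1 - 1)) = 41*(-118 + sqrt(-2)) = 41*(-118 + I*sqrt(2)) = -4838 + 41*I*sqrt(2)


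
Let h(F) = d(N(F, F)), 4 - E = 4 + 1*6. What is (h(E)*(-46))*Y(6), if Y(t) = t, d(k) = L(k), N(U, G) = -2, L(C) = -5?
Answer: 1380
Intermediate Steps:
E = -6 (E = 4 - (4 + 1*6) = 4 - (4 + 6) = 4 - 1*10 = 4 - 10 = -6)
d(k) = -5
h(F) = -5
(h(E)*(-46))*Y(6) = -5*(-46)*6 = 230*6 = 1380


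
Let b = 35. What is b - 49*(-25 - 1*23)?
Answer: 2387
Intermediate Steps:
b - 49*(-25 - 1*23) = 35 - 49*(-25 - 1*23) = 35 - 49*(-25 - 23) = 35 - 49*(-48) = 35 + 2352 = 2387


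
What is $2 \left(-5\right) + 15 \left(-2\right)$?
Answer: $-40$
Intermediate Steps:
$2 \left(-5\right) + 15 \left(-2\right) = -10 - 30 = -40$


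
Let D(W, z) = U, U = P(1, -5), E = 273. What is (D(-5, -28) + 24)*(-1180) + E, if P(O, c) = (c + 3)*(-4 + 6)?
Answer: -23327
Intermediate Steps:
P(O, c) = 6 + 2*c (P(O, c) = (3 + c)*2 = 6 + 2*c)
U = -4 (U = 6 + 2*(-5) = 6 - 10 = -4)
D(W, z) = -4
(D(-5, -28) + 24)*(-1180) + E = (-4 + 24)*(-1180) + 273 = 20*(-1180) + 273 = -23600 + 273 = -23327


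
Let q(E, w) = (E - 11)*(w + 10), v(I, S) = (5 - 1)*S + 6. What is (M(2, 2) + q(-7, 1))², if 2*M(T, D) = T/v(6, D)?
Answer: 7678441/196 ≈ 39176.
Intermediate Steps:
v(I, S) = 6 + 4*S (v(I, S) = 4*S + 6 = 6 + 4*S)
M(T, D) = T/(2*(6 + 4*D)) (M(T, D) = (T/(6 + 4*D))/2 = T/(2*(6 + 4*D)))
q(E, w) = (-11 + E)*(10 + w)
(M(2, 2) + q(-7, 1))² = ((¼)*2/(3 + 2*2) + (-110 - 11*1 + 10*(-7) - 7*1))² = ((¼)*2/(3 + 4) + (-110 - 11 - 70 - 7))² = ((¼)*2/7 - 198)² = ((¼)*2*(⅐) - 198)² = (1/14 - 198)² = (-2771/14)² = 7678441/196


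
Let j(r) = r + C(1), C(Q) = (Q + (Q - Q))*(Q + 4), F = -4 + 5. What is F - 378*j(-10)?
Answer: 1891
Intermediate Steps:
F = 1
C(Q) = Q*(4 + Q) (C(Q) = (Q + 0)*(4 + Q) = Q*(4 + Q))
j(r) = 5 + r (j(r) = r + 1*(4 + 1) = r + 1*5 = r + 5 = 5 + r)
F - 378*j(-10) = 1 - 378*(5 - 10) = 1 - 378*(-5) = 1 + 1890 = 1891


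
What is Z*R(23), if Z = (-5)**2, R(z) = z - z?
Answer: 0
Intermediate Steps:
R(z) = 0
Z = 25
Z*R(23) = 25*0 = 0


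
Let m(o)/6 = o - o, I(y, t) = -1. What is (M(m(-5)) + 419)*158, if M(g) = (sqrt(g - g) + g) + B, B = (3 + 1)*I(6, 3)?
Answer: 65570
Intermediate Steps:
m(o) = 0 (m(o) = 6*(o - o) = 6*0 = 0)
B = -4 (B = (3 + 1)*(-1) = 4*(-1) = -4)
M(g) = -4 + g (M(g) = (sqrt(g - g) + g) - 4 = (sqrt(0) + g) - 4 = (0 + g) - 4 = g - 4 = -4 + g)
(M(m(-5)) + 419)*158 = ((-4 + 0) + 419)*158 = (-4 + 419)*158 = 415*158 = 65570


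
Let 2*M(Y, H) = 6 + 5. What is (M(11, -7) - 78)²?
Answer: 21025/4 ≈ 5256.3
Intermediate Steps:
M(Y, H) = 11/2 (M(Y, H) = (6 + 5)/2 = (½)*11 = 11/2)
(M(11, -7) - 78)² = (11/2 - 78)² = (-145/2)² = 21025/4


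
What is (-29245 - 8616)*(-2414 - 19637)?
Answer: 834872911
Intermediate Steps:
(-29245 - 8616)*(-2414 - 19637) = -37861*(-22051) = 834872911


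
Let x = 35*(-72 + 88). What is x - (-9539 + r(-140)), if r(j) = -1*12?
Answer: 10111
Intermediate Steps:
x = 560 (x = 35*16 = 560)
r(j) = -12
x - (-9539 + r(-140)) = 560 - (-9539 - 12) = 560 - 1*(-9551) = 560 + 9551 = 10111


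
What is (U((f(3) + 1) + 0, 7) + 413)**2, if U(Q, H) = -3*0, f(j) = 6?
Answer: 170569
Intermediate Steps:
U(Q, H) = 0
(U((f(3) + 1) + 0, 7) + 413)**2 = (0 + 413)**2 = 413**2 = 170569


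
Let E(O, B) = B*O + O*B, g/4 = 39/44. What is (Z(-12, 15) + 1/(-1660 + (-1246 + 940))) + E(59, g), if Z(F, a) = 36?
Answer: 9826057/21626 ≈ 454.36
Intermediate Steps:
g = 39/11 (g = 4*(39/44) = 39/11 ≈ 3.5455)
E(O, B) = 2*B*O (E(O, B) = B*O + B*O = 2*B*O)
(Z(-12, 15) + 1/(-1660 + (-1246 + 940))) + E(59, g) = (36 + 1/(-1660 + (-1246 + 940))) + 2*(39/11)*59 = (36 + 1/(-1660 - 306)) + 4602/11 = (36 + 1/(-1966)) + 4602/11 = (36 - 1/1966) + 4602/11 = 70775/1966 + 4602/11 = 9826057/21626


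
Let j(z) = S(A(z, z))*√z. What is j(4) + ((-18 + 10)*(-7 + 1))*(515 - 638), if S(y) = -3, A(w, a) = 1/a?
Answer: -5910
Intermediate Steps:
A(w, a) = 1/a
j(z) = -3*√z
j(4) + ((-18 + 10)*(-7 + 1))*(515 - 638) = -3*√4 + ((-18 + 10)*(-7 + 1))*(515 - 638) = -3*2 - 8*(-6)*(-123) = -6 + 48*(-123) = -6 - 5904 = -5910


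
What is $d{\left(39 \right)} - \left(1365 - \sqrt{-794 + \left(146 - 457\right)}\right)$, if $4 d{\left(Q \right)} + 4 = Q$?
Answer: $- \frac{5425}{4} + i \sqrt{1105} \approx -1356.3 + 33.242 i$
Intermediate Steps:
$d{\left(Q \right)} = -1 + \frac{Q}{4}$
$d{\left(39 \right)} - \left(1365 - \sqrt{-794 + \left(146 - 457\right)}\right) = \left(-1 + \frac{1}{4} \cdot 39\right) - \left(1365 - \sqrt{-794 + \left(146 - 457\right)}\right) = \left(-1 + \frac{39}{4}\right) - \left(1365 - \sqrt{-794 - 311}\right) = \frac{35}{4} - \left(1365 - \sqrt{-1105}\right) = \frac{35}{4} - \left(1365 - i \sqrt{1105}\right) = - \frac{5425}{4} + i \sqrt{1105}$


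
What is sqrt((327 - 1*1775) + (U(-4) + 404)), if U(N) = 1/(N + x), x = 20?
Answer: I*sqrt(16703)/4 ≈ 32.31*I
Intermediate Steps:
U(N) = 1/(20 + N) (U(N) = 1/(N + 20) = 1/(20 + N))
sqrt((327 - 1*1775) + (U(-4) + 404)) = sqrt((327 - 1*1775) + (1/(20 - 4) + 404)) = sqrt((327 - 1775) + (1/16 + 404)) = sqrt(-1448 + (1/16 + 404)) = sqrt(-1448 + 6465/16) = sqrt(-16703/16) = I*sqrt(16703)/4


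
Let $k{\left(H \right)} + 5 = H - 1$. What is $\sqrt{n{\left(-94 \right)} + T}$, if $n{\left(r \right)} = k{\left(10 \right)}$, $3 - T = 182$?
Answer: $5 i \sqrt{7} \approx 13.229 i$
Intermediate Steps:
$T = -179$ ($T = 3 - 182 = -179$)
$k{\left(H \right)} = -6 + H$ ($k{\left(H \right)} = -5 + \left(H - 1\right) = -5 + \left(-1 + H\right) = -6 + H$)
$n{\left(r \right)} = 4$ ($n{\left(r \right)} = -6 + 10 = 4$)
$\sqrt{n{\left(-94 \right)} + T} = \sqrt{4 - 179} = \sqrt{-175} = 5 i \sqrt{7}$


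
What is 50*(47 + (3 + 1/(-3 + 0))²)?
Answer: 24350/9 ≈ 2705.6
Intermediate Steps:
50*(47 + (3 + 1/(-3 + 0))²) = 50*(47 + (3 + 1/(-3))²) = 50*(47 + (3 - ⅓)²) = 50*(47 + (8/3)²) = 50*(47 + 64/9) = 50*(487/9) = 24350/9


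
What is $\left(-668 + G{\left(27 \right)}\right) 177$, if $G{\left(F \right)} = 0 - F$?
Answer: $-123015$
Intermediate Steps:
$G{\left(F \right)} = - F$
$\left(-668 + G{\left(27 \right)}\right) 177 = \left(-668 - 27\right) 177 = \left(-695\right) 177 = -123015$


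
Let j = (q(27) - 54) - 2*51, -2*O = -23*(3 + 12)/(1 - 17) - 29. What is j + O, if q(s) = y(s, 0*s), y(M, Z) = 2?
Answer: -4809/32 ≈ -150.28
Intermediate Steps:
q(s) = 2
O = 119/32 (O = -(-23*(3 + 12)/(1 - 17) - 29)/2 = -(-345/(-16) - 29)/2 = -(-345*(-1)/16 - 29)/2 = -(-23*(-15/16) - 29)/2 = -(345/16 - 29)/2 = -1/2*(-119/16) = 119/32 ≈ 3.7188)
j = -154 (j = (2 - 54) - 2*51 = -52 - 102 = -154)
j + O = -154 + 119/32 = -4809/32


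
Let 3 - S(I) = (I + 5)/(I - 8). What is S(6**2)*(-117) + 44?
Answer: -3799/28 ≈ -135.68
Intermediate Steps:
S(I) = 3 - (5 + I)/(-8 + I) (S(I) = 3 - (I + 5)/(I - 8) = 3 - (5 + I)/(-8 + I))
S(6**2)*(-117) + 44 = ((-29 + 2*6**2)/(-8 + 6**2))*(-117) + 44 = ((-29 + 2*36)/(-8 + 36))*(-117) + 44 = ((-29 + 72)/28)*(-117) + 44 = ((1/28)*43)*(-117) + 44 = (43/28)*(-117) + 44 = -5031/28 + 44 = -3799/28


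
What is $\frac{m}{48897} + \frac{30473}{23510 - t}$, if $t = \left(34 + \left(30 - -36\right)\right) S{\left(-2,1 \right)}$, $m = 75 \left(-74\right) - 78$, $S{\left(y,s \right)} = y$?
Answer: $\frac{452199467}{386449290} \approx 1.1701$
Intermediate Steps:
$m = -5628$ ($m = -5550 - 78 = -5628$)
$t = -200$ ($t = \left(34 + \left(30 - -36\right)\right) \left(-2\right) = \left(34 + \left(30 + 36\right)\right) \left(-2\right) = \left(34 + 66\right) \left(-2\right) = 100 \left(-2\right) = -200$)
$\frac{m}{48897} + \frac{30473}{23510 - t} = - \frac{5628}{48897} + \frac{30473}{23510 - -200} = \left(-5628\right) \frac{1}{48897} + \frac{30473}{23510 + 200} = - \frac{1876}{16299} + \frac{30473}{23710} = \frac{452199467}{386449290}$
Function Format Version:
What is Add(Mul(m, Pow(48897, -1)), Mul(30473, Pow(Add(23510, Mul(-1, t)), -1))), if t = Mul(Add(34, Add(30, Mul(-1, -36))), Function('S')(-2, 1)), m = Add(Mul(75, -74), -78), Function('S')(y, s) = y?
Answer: Rational(452199467, 386449290) ≈ 1.1701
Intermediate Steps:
m = -5628 (m = Add(-5550, -78) = -5628)
t = -200 (t = Mul(Add(34, Add(30, Mul(-1, -36))), -2) = Mul(Add(34, Add(30, 36)), -2) = Mul(Add(34, 66), -2) = Mul(100, -2) = -200)
Add(Mul(m, Pow(48897, -1)), Mul(30473, Pow(Add(23510, Mul(-1, t)), -1))) = Add(Mul(-5628, Pow(48897, -1)), Mul(30473, Pow(Add(23510, Mul(-1, -200)), -1))) = Add(Mul(-5628, Rational(1, 48897)), Mul(30473, Pow(Add(23510, 200), -1))) = Add(Rational(-1876, 16299), Mul(30473, Pow(23710, -1))) = Add(Rational(-1876, 16299), Mul(30473, Rational(1, 23710))) = Add(Rational(-1876, 16299), Rational(30473, 23710)) = Rational(452199467, 386449290)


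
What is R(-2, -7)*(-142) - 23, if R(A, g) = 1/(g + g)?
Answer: -90/7 ≈ -12.857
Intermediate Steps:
R(A, g) = 1/(2*g)
R(-2, -7)*(-142) - 23 = ((½)/(-7))*(-142) - 23 = ((½)*(-⅐))*(-142) - 23 = -1/14*(-142) - 23 = 71/7 - 23 = -90/7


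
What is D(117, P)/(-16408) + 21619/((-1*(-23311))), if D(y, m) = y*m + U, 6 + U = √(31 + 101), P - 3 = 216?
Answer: -242433335/382486888 - √33/8204 ≈ -0.63453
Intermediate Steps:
P = 219 (P = 3 + 216 = 219)
U = -6 + 2*√33 (U = -6 + √(31 + 101) = -6 + √132 = -6 + 2*√33 ≈ 5.4891)
D(y, m) = -6 + 2*√33 + m*y (D(y, m) = y*m + (-6 + 2*√33) = m*y + (-6 + 2*√33) = -6 + 2*√33 + m*y)
D(117, P)/(-16408) + 21619/((-1*(-23311))) = (-6 + 2*√33 + 219*117)/(-16408) + 21619/((-1*(-23311))) = (-6 + 2*√33 + 25623)*(-1/16408) + 21619/23311 = (25617 + 2*√33)*(-1/16408) + 21619*(1/23311) = (-25617/16408 - √33/8204) + 21619/23311 = -242433335/382486888 - √33/8204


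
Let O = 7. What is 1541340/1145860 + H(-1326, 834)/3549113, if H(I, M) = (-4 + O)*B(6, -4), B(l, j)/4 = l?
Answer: 273523616667/203339331109 ≈ 1.3452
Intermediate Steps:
B(l, j) = 4*l
H(I, M) = 72 (H(I, M) = (-4 + 7)*(4*6) = 3*24 = 72)
1541340/1145860 + H(-1326, 834)/3549113 = 1541340/1145860 + 72/3549113 = 1541340*(1/1145860) + 72*(1/3549113) = 77067/57293 + 72/3549113 = 273523616667/203339331109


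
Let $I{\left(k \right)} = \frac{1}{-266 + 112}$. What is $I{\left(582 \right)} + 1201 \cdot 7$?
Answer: $\frac{1294677}{154} \approx 8407.0$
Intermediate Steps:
$I{\left(k \right)} = - \frac{1}{154}$ ($I{\left(k \right)} = \frac{1}{-154} = - \frac{1}{154}$)
$I{\left(582 \right)} + 1201 \cdot 7 = - \frac{1}{154} + 1201 \cdot 7 = - \frac{1}{154} + 8407 = \frac{1294677}{154}$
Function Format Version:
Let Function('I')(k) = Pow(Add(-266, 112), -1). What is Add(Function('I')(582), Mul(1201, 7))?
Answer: Rational(1294677, 154) ≈ 8407.0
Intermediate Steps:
Function('I')(k) = Rational(-1, 154) (Function('I')(k) = Pow(-154, -1) = Rational(-1, 154))
Add(Function('I')(582), Mul(1201, 7)) = Add(Rational(-1, 154), Mul(1201, 7)) = Add(Rational(-1, 154), 8407) = Rational(1294677, 154)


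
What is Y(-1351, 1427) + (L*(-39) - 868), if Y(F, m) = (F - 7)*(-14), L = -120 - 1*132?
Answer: 27972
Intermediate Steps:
L = -252 (L = -120 - 132 = -252)
Y(F, m) = 98 - 14*F (Y(F, m) = (-7 + F)*(-14) = 98 - 14*F)
Y(-1351, 1427) + (L*(-39) - 868) = (98 - 14*(-1351)) + (-252*(-39) - 868) = (98 + 18914) + (9828 - 868) = 19012 + 8960 = 27972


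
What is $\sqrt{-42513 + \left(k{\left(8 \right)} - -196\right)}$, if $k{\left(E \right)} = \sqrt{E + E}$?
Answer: $i \sqrt{42313} \approx 205.7 i$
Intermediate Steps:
$k{\left(E \right)} = \sqrt{2} \sqrt{E}$ ($k{\left(E \right)} = \sqrt{2 E} = \sqrt{2} \sqrt{E}$)
$\sqrt{-42513 + \left(k{\left(8 \right)} - -196\right)} = \sqrt{-42513 + \left(\sqrt{2} \sqrt{8} - -196\right)} = \sqrt{-42513 + \left(\sqrt{2} \cdot 2 \sqrt{2} + 196\right)} = \sqrt{-42513 + \left(4 + 196\right)} = \sqrt{-42513 + 200} = \sqrt{-42313} = i \sqrt{42313}$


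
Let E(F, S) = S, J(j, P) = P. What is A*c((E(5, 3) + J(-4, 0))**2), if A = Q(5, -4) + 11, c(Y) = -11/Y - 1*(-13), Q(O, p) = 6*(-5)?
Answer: -2014/9 ≈ -223.78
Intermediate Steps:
Q(O, p) = -30
c(Y) = 13 - 11/Y (c(Y) = -11/Y + 13 = 13 - 11/Y)
A = -19 (A = -30 + 11 = -19)
A*c((E(5, 3) + J(-4, 0))**2) = -19*(13 - 11/(3 + 0)**2) = -19*(13 - 11/(3**2)) = -19*(13 - 11/9) = -19*106/9 = -2014/9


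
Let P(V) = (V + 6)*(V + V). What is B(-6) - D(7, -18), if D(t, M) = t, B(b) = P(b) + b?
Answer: -13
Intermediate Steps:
P(V) = 2*V*(6 + V) (P(V) = (6 + V)*(2*V) = 2*V*(6 + V))
B(b) = b + 2*b*(6 + b) (B(b) = 2*b*(6 + b) + b = b + 2*b*(6 + b))
B(-6) - D(7, -18) = -6*(13 + 2*(-6)) - 1*7 = -6*(13 - 12) - 7 = -6*1 - 7 = -6 - 7 = -13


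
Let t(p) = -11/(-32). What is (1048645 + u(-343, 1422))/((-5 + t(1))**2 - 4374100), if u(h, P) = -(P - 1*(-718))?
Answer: -357207040/1493018733 ≈ -0.23925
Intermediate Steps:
t(p) = 11/32 (t(p) = -11*(-1/32) = 11/32)
u(h, P) = -718 - P (u(h, P) = -(P + 718) = -(718 + P) = -718 - P)
(1048645 + u(-343, 1422))/((-5 + t(1))**2 - 4374100) = (1048645 + (-718 - 1*1422))/((-5 + 11/32)**2 - 4374100) = (1048645 + (-718 - 1422))/((-149/32)**2 - 4374100) = (1048645 - 2140)/(22201/1024 - 4374100) = 1046505/(-4479056199/1024) = 1046505*(-1024/4479056199) = -357207040/1493018733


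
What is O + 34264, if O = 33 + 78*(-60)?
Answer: 29617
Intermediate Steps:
O = -4647 (O = 33 - 4680 = -4647)
O + 34264 = -4647 + 34264 = 29617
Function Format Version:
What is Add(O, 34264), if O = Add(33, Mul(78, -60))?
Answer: 29617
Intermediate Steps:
O = -4647 (O = Add(33, -4680) = -4647)
Add(O, 34264) = Add(-4647, 34264) = 29617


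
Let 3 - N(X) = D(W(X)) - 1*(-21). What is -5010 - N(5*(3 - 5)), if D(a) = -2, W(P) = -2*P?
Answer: -4994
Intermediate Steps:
N(X) = -16 (N(X) = 3 - (-2 - 1*(-21)) = 3 - (-2 + 21) = 3 - 1*19 = 3 - 19 = -16)
-5010 - N(5*(3 - 5)) = -5010 - 1*(-16) = -5010 + 16 = -4994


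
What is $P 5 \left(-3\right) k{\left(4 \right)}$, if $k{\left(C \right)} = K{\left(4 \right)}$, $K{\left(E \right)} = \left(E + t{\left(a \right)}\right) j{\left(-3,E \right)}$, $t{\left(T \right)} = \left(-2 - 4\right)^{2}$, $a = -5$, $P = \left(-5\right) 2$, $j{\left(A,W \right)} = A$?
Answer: $-18000$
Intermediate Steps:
$P = -10$
$t{\left(T \right)} = 36$ ($t{\left(T \right)} = \left(-6\right)^{2} = 36$)
$K{\left(E \right)} = -108 - 3 E$ ($K{\left(E \right)} = \left(E + 36\right) \left(-3\right) = \left(36 + E\right) \left(-3\right) = -108 - 3 E$)
$k{\left(C \right)} = -120$ ($k{\left(C \right)} = -108 - 12 = -120$)
$P 5 \left(-3\right) k{\left(4 \right)} = - 10 \cdot 5 \left(-3\right) \left(-120\right) = \left(-10\right) \left(-15\right) \left(-120\right) = 150 \left(-120\right) = -18000$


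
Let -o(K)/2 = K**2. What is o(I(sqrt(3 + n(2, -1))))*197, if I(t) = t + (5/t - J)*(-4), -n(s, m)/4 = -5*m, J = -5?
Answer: -2139814/17 + 583120*I*sqrt(17)/17 ≈ -1.2587e+5 + 1.4143e+5*I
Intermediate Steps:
n(s, m) = 20*m (n(s, m) = -(-20)*m = 20*m)
I(t) = -20 + t - 20/t (I(t) = t + (5/t - 1*(-5))*(-4) = t + (5/t + 5)*(-4) = t + (5 + 5/t)*(-4) = t + (-20 - 20/t) = -20 + t - 20/t)
o(K) = -2*K**2
o(I(sqrt(3 + n(2, -1))))*197 = -2*(-20 + sqrt(3 + 20*(-1)) - 20/sqrt(3 + 20*(-1)))**2*197 = -2*(-20 + sqrt(3 - 20) - 20/sqrt(3 - 20))**2*197 = -2*(-20 + sqrt(-17) - 20*(-I*sqrt(17)/17))**2*197 = -2*(-20 + I*sqrt(17) - 20*(-I*sqrt(17)/17))**2*197 = -2*(-20 + I*sqrt(17) - (-20)*I*sqrt(17)/17)**2*197 = -2*(-20 + I*sqrt(17) + 20*I*sqrt(17)/17)**2*197 = -2*(-20 + 37*I*sqrt(17)/17)**2*197 = -394*(-20 + 37*I*sqrt(17)/17)**2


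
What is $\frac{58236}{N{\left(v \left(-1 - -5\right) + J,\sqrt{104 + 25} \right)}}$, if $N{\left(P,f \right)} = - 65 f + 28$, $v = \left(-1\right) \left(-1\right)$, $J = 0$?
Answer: $- \frac{1630608}{544241} - \frac{3785340 \sqrt{129}}{544241} \approx -81.993$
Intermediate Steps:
$v = 1$
$N{\left(P,f \right)} = 28 - 65 f$
$\frac{58236}{N{\left(v \left(-1 - -5\right) + J,\sqrt{104 + 25} \right)}} = \frac{58236}{28 - 65 \sqrt{104 + 25}} = \frac{58236}{28 - 65 \sqrt{129}}$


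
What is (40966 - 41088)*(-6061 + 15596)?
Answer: -1163270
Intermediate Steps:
(40966 - 41088)*(-6061 + 15596) = -122*9535 = -1163270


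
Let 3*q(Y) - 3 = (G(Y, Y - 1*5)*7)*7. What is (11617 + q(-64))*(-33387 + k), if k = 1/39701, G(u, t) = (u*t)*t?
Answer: 6581377681409204/39701 ≈ 1.6577e+11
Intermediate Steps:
G(u, t) = u*t² (G(u, t) = (t*u)*t = u*t²)
k = 1/39701 ≈ 2.5188e-5
q(Y) = 1 + 49*Y*(-5 + Y)²/3 (q(Y) = 1 + (((Y*(Y - 1*5)²)*7)*7)/3 = 1 + (((Y*(Y - 5)²)*7)*7)/3 = 1 + (((Y*(-5 + Y)²)*7)*7)/3 = 1 + ((7*Y*(-5 + Y)²)*7)/3 = 1 + (49*Y*(-5 + Y)²)/3 = 1 + 49*Y*(-5 + Y)²/3)
(11617 + q(-64))*(-33387 + k) = (11617 + (1 + (49/3)*(-64)*(-5 - 64)²))*(-33387 + 1/39701) = (11617 + (1 + (49/3)*(-64)*(-69)²))*(-1325497286/39701) = (11617 + (1 + (49/3)*(-64)*4761))*(-1325497286/39701) = (11617 + (1 - 4976832))*(-1325497286/39701) = (11617 - 4976831)*(-1325497286/39701) = -4965214*(-1325497286/39701) = 6581377681409204/39701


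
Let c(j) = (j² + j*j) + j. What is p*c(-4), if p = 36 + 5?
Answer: 1148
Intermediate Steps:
c(j) = j + 2*j² (c(j) = (j² + j²) + j = 2*j² + j = j + 2*j²)
p = 41
p*c(-4) = 41*(-4*(1 + 2*(-4))) = 41*(-4*(1 - 8)) = 41*(-4*(-7)) = 41*28 = 1148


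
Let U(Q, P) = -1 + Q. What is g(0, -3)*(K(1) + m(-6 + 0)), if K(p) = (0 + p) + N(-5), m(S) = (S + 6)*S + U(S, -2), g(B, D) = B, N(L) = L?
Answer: 0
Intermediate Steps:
m(S) = -1 + S + S*(6 + S) (m(S) = (S + 6)*S + (-1 + S) = (6 + S)*S + (-1 + S) = S*(6 + S) + (-1 + S) = -1 + S + S*(6 + S))
K(p) = -5 + p (K(p) = (0 + p) - 5 = p - 5 = -5 + p)
g(0, -3)*(K(1) + m(-6 + 0)) = 0*((-5 + 1) + (-1 + (-6 + 0)**2 + 7*(-6 + 0))) = 0*(-4 + (-1 + (-6)**2 + 7*(-6))) = 0*(-4 + (-1 + 36 - 42)) = 0*(-4 - 7) = 0*(-11) = 0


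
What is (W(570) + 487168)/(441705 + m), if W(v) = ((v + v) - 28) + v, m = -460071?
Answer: -81475/3061 ≈ -26.617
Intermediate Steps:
W(v) = -28 + 3*v (W(v) = (2*v - 28) + v = (-28 + 2*v) + v = -28 + 3*v)
(W(570) + 487168)/(441705 + m) = ((-28 + 3*570) + 487168)/(441705 - 460071) = ((-28 + 1710) + 487168)/(-18366) = (1682 + 487168)*(-1/18366) = 488850*(-1/18366) = -81475/3061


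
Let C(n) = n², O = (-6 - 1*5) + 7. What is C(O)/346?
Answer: 8/173 ≈ 0.046243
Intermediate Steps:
O = -4 (O = (-6 - 5) + 7 = -11 + 7 = -4)
C(O)/346 = (-4)²/346 = 16*(1/346) = 8/173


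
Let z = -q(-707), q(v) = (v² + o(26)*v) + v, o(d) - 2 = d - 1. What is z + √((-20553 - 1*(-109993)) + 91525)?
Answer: -480053 + √180965 ≈ -4.7963e+5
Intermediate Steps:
o(d) = 1 + d (o(d) = 2 + (d - 1) = 2 + (-1 + d) = 1 + d)
q(v) = v² + 28*v (q(v) = (v² + (1 + 26)*v) + v = (v² + 27*v) + v = v² + 28*v)
z = -480053 (z = -(-707)*(28 - 707) = -(-707)*(-679) = -1*480053 = -480053)
z + √((-20553 - 1*(-109993)) + 91525) = -480053 + √((-20553 - 1*(-109993)) + 91525) = -480053 + √((-20553 + 109993) + 91525) = -480053 + √(89440 + 91525) = -480053 + √180965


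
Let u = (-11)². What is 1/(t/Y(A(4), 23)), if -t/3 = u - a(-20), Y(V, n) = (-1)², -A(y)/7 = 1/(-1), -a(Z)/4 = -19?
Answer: -1/135 ≈ -0.0074074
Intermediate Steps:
a(Z) = 76 (a(Z) = -4*(-19) = 76)
A(y) = 7 (A(y) = -7/(-1) = -7*(-1) = 7)
u = 121
Y(V, n) = 1
t = -135 (t = -3*(121 - 1*76) = -3*(121 - 76) = -3*45 = -135)
1/(t/Y(A(4), 23)) = 1/(-135/1) = 1/(-135*1) = 1/(-135) = -1/135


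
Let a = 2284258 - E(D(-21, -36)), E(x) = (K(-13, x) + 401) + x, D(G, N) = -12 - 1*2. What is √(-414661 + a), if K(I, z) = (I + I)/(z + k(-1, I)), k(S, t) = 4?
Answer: √46730185/5 ≈ 1367.2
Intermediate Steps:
D(G, N) = -14 (D(G, N) = -12 - 2 = -14)
K(I, z) = 2*I/(4 + z) (K(I, z) = (I + I)/(z + 4) = (2*I)/(4 + z) = 2*I/(4 + z))
E(x) = 401 + x - 26/(4 + x) (E(x) = (2*(-13)/(4 + x) + 401) + x = (-26/(4 + x) + 401) + x = (401 - 26/(4 + x)) + x = 401 + x - 26/(4 + x))
a = 11419342/5 (a = 2284258 - (-26 + (4 - 14)*(401 - 14))/(4 - 14) = 2284258 - (-26 - 10*387)/(-10) = 2284258 - (-1)*(-26 - 3870)/10 = 2284258 - (-1)*(-3896)/10 = 2284258 - 1*1948/5 = 2284258 - 1948/5 = 11419342/5 ≈ 2.2839e+6)
√(-414661 + a) = √(-414661 + 11419342/5) = √(9346037/5) = √46730185/5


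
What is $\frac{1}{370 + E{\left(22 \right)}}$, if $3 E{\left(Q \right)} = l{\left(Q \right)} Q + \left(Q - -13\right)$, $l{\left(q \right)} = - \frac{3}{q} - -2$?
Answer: $\frac{3}{1186} \approx 0.0025295$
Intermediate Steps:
$l{\left(q \right)} = 2 - \frac{3}{q}$ ($l{\left(q \right)} = - \frac{3}{q} + 2 = 2 - \frac{3}{q}$)
$E{\left(Q \right)} = \frac{13}{3} + \frac{Q}{3} + \frac{Q \left(2 - \frac{3}{Q}\right)}{3}$ ($E{\left(Q \right)} = \frac{\left(2 - \frac{3}{Q}\right) Q + \left(Q - -13\right)}{3} = \frac{Q \left(2 - \frac{3}{Q}\right) + \left(Q + 13\right)}{3} = \frac{Q \left(2 - \frac{3}{Q}\right) + \left(13 + Q\right)}{3} = \frac{13 + Q + Q \left(2 - \frac{3}{Q}\right)}{3} = \frac{13}{3} + \frac{Q}{3} + \frac{Q \left(2 - \frac{3}{Q}\right)}{3}$)
$\frac{1}{370 + E{\left(22 \right)}} = \frac{1}{370 + \left(\frac{10}{3} + 22\right)} = \frac{1}{370 + \frac{76}{3}} = \frac{1}{\frac{1186}{3}} = \frac{3}{1186}$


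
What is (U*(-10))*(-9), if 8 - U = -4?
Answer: 1080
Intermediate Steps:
U = 12 (U = 8 - 1*(-4) = 8 + 4 = 12)
(U*(-10))*(-9) = (12*(-10))*(-9) = -120*(-9) = 1080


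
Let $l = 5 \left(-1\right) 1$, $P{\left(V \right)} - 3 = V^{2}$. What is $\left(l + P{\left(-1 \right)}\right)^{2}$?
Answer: $1$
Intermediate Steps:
$P{\left(V \right)} = 3 + V^{2}$
$l = -5$ ($l = \left(-5\right) 1 = -5$)
$\left(l + P{\left(-1 \right)}\right)^{2} = \left(-5 + \left(3 + \left(-1\right)^{2}\right)\right)^{2} = \left(-5 + \left(3 + 1\right)\right)^{2} = \left(-5 + 4\right)^{2} = \left(-1\right)^{2} = 1$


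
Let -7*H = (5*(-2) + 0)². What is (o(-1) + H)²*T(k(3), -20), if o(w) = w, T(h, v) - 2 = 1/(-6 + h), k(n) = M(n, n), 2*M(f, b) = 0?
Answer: 125939/294 ≈ 428.36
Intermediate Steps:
M(f, b) = 0 (M(f, b) = (½)*0 = 0)
k(n) = 0
T(h, v) = 2 + 1/(-6 + h)
H = -100/7 (H = -(5*(-2) + 0)²/7 = -(-10 + 0)²/7 = -⅐*(-10)² = -⅐*100 = -100/7 ≈ -14.286)
(o(-1) + H)²*T(k(3), -20) = (-1 - 100/7)²*((-11 + 2*0)/(-6 + 0)) = (-107/7)²*((-11 + 0)/(-6)) = 11449*(-⅙*(-11))/49 = (11449/49)*(11/6) = 125939/294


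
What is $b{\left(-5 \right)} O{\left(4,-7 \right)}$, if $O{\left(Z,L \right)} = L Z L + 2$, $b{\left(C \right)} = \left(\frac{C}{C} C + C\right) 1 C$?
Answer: $9900$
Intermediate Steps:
$b{\left(C \right)} = 2 C^{2}$ ($b{\left(C \right)} = \left(1 C + C\right) 1 C = \left(C + C\right) 1 C = 2 C 1 C = 2 C C = 2 C^{2}$)
$O{\left(Z,L \right)} = 2 + Z L^{2}$ ($O{\left(Z,L \right)} = Z L^{2} + 2 = 2 + Z L^{2}$)
$b{\left(-5 \right)} O{\left(4,-7 \right)} = 2 \left(-5\right)^{2} \left(2 + 4 \left(-7\right)^{2}\right) = 2 \cdot 25 \left(2 + 4 \cdot 49\right) = 50 \left(2 + 196\right) = 50 \cdot 198 = 9900$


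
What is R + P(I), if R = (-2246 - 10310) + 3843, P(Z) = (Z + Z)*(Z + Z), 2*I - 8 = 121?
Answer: 7928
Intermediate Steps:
I = 129/2 (I = 4 + (1/2)*121 = 4 + 121/2 = 129/2 ≈ 64.500)
P(Z) = 4*Z**2 (P(Z) = (2*Z)*(2*Z) = 4*Z**2)
R = -8713 (R = -12556 + 3843 = -8713)
R + P(I) = -8713 + 4*(129/2)**2 = -8713 + 4*(16641/4) = -8713 + 16641 = 7928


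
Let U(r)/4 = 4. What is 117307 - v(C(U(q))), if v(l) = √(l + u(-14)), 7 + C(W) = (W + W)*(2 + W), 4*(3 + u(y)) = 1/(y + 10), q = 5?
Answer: 117307 - √9055/4 ≈ 1.1728e+5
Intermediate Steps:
u(y) = -3 + 1/(4*(10 + y)) (u(y) = -3 + 1/(4*(y + 10)) = -3 + 1/(4*(10 + y)))
U(r) = 16 (U(r) = 4*4 = 16)
C(W) = -7 + 2*W*(2 + W) (C(W) = -7 + (W + W)*(2 + W) = -7 + (2*W)*(2 + W) = -7 + 2*W*(2 + W))
v(l) = √(-49/16 + l) (v(l) = √(l + (-119 - 12*(-14))/(4*(10 - 14))) = √(l + (¼)*(-119 + 168)/(-4)) = √(l + (¼)*(-¼)*49) = √(l - 49/16) = √(-49/16 + l))
117307 - v(C(U(q))) = 117307 - √(-49 + 16*(-7 + 2*16² + 4*16))/4 = 117307 - √(-49 + 16*(-7 + 2*256 + 64))/4 = 117307 - √(-49 + 16*(-7 + 512 + 64))/4 = 117307 - √(-49 + 16*569)/4 = 117307 - √(-49 + 9104)/4 = 117307 - √9055/4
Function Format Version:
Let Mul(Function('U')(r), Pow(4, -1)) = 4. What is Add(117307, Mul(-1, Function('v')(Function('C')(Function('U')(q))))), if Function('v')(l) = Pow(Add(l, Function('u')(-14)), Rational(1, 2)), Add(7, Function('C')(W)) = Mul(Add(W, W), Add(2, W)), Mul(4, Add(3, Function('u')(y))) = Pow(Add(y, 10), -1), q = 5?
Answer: Add(117307, Mul(Rational(-1, 4), Pow(9055, Rational(1, 2)))) ≈ 1.1728e+5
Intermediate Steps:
Function('u')(y) = Add(-3, Mul(Rational(1, 4), Pow(Add(10, y), -1))) (Function('u')(y) = Add(-3, Mul(Rational(1, 4), Pow(Add(y, 10), -1))) = Add(-3, Mul(Rational(1, 4), Pow(Add(10, y), -1))))
Function('U')(r) = 16 (Function('U')(r) = Mul(4, 4) = 16)
Function('C')(W) = Add(-7, Mul(2, W, Add(2, W))) (Function('C')(W) = Add(-7, Mul(Add(W, W), Add(2, W))) = Add(-7, Mul(Mul(2, W), Add(2, W))) = Add(-7, Mul(2, W, Add(2, W))))
Function('v')(l) = Pow(Add(Rational(-49, 16), l), Rational(1, 2)) (Function('v')(l) = Pow(Add(l, Mul(Rational(1, 4), Pow(Add(10, -14), -1), Add(-119, Mul(-12, -14)))), Rational(1, 2)) = Pow(Add(l, Mul(Rational(1, 4), Pow(-4, -1), Add(-119, 168))), Rational(1, 2)) = Pow(Add(l, Mul(Rational(1, 4), Rational(-1, 4), 49)), Rational(1, 2)) = Pow(Add(l, Rational(-49, 16)), Rational(1, 2)) = Pow(Add(Rational(-49, 16), l), Rational(1, 2)))
Add(117307, Mul(-1, Function('v')(Function('C')(Function('U')(q))))) = Add(117307, Mul(-1, Mul(Rational(1, 4), Pow(Add(-49, Mul(16, Add(-7, Mul(2, Pow(16, 2)), Mul(4, 16)))), Rational(1, 2))))) = Add(117307, Mul(-1, Mul(Rational(1, 4), Pow(Add(-49, Mul(16, Add(-7, Mul(2, 256), 64))), Rational(1, 2))))) = Add(117307, Mul(-1, Mul(Rational(1, 4), Pow(Add(-49, Mul(16, Add(-7, 512, 64))), Rational(1, 2))))) = Add(117307, Mul(-1, Mul(Rational(1, 4), Pow(Add(-49, Mul(16, 569)), Rational(1, 2))))) = Add(117307, Mul(-1, Mul(Rational(1, 4), Pow(Add(-49, 9104), Rational(1, 2))))) = Add(117307, Mul(-1, Mul(Rational(1, 4), Pow(9055, Rational(1, 2))))) = Add(117307, Mul(Rational(-1, 4), Pow(9055, Rational(1, 2))))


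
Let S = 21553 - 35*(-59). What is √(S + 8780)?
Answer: √32398 ≈ 179.99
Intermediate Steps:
S = 23618 (S = 21553 + 2065 = 23618)
√(S + 8780) = √(23618 + 8780) = √32398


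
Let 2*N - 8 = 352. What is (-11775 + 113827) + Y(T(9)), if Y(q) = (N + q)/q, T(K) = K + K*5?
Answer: 306169/3 ≈ 1.0206e+5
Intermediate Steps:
N = 180 (N = 4 + (½)*352 = 4 + 176 = 180)
T(K) = 6*K (T(K) = K + 5*K = 6*K)
Y(q) = (180 + q)/q
(-11775 + 113827) + Y(T(9)) = (-11775 + 113827) + (180 + 6*9)/((6*9)) = 102052 + (180 + 54)/54 = 102052 + (1/54)*234 = 102052 + 13/3 = 306169/3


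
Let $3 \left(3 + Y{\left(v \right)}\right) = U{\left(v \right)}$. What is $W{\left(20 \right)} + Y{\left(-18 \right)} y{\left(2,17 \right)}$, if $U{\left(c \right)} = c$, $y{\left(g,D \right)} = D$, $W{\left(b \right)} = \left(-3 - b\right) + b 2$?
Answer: $-136$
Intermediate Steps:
$W{\left(b \right)} = -3 + b$ ($W{\left(b \right)} = \left(-3 - b\right) + 2 b = -3 + b$)
$Y{\left(v \right)} = -3 + \frac{v}{3}$
$W{\left(20 \right)} + Y{\left(-18 \right)} y{\left(2,17 \right)} = \left(-3 + 20\right) + \left(-3 + \frac{1}{3} \left(-18\right)\right) 17 = 17 + \left(-3 - 6\right) 17 = 17 - 153 = -136$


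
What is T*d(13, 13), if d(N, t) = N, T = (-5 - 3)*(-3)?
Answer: 312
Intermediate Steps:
T = 24 (T = -8*(-3) = 24)
T*d(13, 13) = 24*13 = 312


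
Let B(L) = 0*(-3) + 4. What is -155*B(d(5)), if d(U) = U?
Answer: -620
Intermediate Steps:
B(L) = 4 (B(L) = 0 + 4 = 4)
-155*B(d(5)) = -155*4 = -620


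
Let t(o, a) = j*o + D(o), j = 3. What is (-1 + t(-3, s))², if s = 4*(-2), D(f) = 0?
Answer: 100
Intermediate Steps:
s = -8
t(o, a) = 3*o (t(o, a) = 3*o + 0 = 3*o)
(-1 + t(-3, s))² = (-1 + 3*(-3))² = (-1 - 9)² = (-10)² = 100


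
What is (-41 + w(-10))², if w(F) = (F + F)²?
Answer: 128881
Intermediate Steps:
w(F) = 4*F² (w(F) = (2*F)² = 4*F²)
(-41 + w(-10))² = (-41 + 4*(-10)²)² = (-41 + 4*100)² = (-41 + 400)² = 359² = 128881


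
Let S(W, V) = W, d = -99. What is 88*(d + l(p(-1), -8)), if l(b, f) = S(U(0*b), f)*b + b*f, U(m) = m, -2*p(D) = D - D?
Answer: -8712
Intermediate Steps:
p(D) = 0 (p(D) = -(D - D)/2 = -1/2*0 = 0)
l(b, f) = b*f (l(b, f) = (0*b)*b + b*f = 0*b + b*f = 0 + b*f = b*f)
88*(d + l(p(-1), -8)) = 88*(-99 + 0*(-8)) = 88*(-99 + 0) = 88*(-99) = -8712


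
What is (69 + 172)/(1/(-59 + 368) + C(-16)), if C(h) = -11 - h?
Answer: 74469/1546 ≈ 48.169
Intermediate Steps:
(69 + 172)/(1/(-59 + 368) + C(-16)) = (69 + 172)/(1/(-59 + 368) + (-11 - 1*(-16))) = 241/(1/309 + (-11 + 16)) = 241/(1/309 + 5) = 241/(1546/309) = 241*(309/1546) = 74469/1546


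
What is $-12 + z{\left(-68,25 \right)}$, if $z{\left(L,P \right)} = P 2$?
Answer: $38$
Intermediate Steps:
$z{\left(L,P \right)} = 2 P$
$-12 + z{\left(-68,25 \right)} = -12 + 2 \cdot 25 = -12 + 50 = 38$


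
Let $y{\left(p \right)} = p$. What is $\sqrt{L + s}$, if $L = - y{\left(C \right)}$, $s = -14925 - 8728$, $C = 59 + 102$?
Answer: $63 i \sqrt{6} \approx 154.32 i$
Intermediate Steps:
$C = 161$
$s = -23653$
$L = -161$ ($L = \left(-1\right) 161 = -161$)
$\sqrt{L + s} = \sqrt{-161 - 23653} = \sqrt{-23814} = 63 i \sqrt{6}$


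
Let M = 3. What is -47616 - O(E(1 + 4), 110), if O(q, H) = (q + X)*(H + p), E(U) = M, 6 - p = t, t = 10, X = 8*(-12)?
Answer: -37758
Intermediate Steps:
X = -96
p = -4 (p = 6 - 1*10 = 6 - 10 = -4)
E(U) = 3
O(q, H) = (-96 + q)*(-4 + H) (O(q, H) = (q - 96)*(H - 4) = (-96 + q)*(-4 + H))
-47616 - O(E(1 + 4), 110) = -47616 - (384 - 96*110 - 4*3 + 110*3) = -47616 - (384 - 10560 - 12 + 330) = -47616 - 1*(-9858) = -47616 + 9858 = -37758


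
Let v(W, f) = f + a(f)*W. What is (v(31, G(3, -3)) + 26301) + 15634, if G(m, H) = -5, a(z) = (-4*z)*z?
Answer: 38830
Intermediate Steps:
a(z) = -4*z**2
v(W, f) = f - 4*W*f**2 (v(W, f) = f + (-4*f**2)*W = f - 4*W*f**2)
(v(31, G(3, -3)) + 26301) + 15634 = (-5*(1 - 4*31*(-5)) + 26301) + 15634 = (-5*(1 + 620) + 26301) + 15634 = (-5*621 + 26301) + 15634 = (-3105 + 26301) + 15634 = 23196 + 15634 = 38830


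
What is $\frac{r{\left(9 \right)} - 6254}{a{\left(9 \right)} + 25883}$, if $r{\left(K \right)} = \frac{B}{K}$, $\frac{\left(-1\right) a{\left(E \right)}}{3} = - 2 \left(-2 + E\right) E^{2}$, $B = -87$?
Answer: $- \frac{18791}{87855} \approx -0.21389$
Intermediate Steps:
$a{\left(E \right)} = - 3 E^{2} \left(4 - 2 E\right)$ ($a{\left(E \right)} = - 3 - 2 \left(-2 + E\right) E^{2} = - 3 \left(4 - 2 E\right) E^{2} = - 3 E^{2} \left(4 - 2 E\right)$)
$r{\left(K \right)} = - \frac{87}{K}$
$\frac{r{\left(9 \right)} - 6254}{a{\left(9 \right)} + 25883} = \frac{- \frac{87}{9} - 6254}{6 \cdot 9^{2} \left(-2 + 9\right) + 25883} = \frac{\left(-87\right) \frac{1}{9} - 6254}{6 \cdot 81 \cdot 7 + 25883} = \frac{- \frac{29}{3} - 6254}{3402 + 25883} = - \frac{18791}{3 \cdot 29285} = \left(- \frac{18791}{3}\right) \frac{1}{29285} = - \frac{18791}{87855}$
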